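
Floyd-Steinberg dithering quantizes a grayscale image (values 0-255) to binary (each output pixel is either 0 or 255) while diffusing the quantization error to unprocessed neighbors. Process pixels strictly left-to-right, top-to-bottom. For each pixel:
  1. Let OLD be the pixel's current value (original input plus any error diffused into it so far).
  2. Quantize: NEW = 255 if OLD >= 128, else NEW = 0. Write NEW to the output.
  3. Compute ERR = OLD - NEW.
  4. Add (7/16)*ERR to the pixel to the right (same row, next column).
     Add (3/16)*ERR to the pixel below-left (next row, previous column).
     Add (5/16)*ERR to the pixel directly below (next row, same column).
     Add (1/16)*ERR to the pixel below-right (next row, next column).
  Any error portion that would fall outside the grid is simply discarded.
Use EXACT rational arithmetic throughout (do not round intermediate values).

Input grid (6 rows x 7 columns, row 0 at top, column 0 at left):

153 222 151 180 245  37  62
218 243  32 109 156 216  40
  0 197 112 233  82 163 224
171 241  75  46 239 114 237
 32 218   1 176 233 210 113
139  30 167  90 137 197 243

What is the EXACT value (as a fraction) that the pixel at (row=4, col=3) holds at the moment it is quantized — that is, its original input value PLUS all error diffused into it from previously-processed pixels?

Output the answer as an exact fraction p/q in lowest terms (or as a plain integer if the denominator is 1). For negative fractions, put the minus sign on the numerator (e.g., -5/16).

Answer: 520209681744171/2199023255552

Derivation:
(0,0): OLD=153 → NEW=255, ERR=-102
(0,1): OLD=1419/8 → NEW=255, ERR=-621/8
(0,2): OLD=14981/128 → NEW=0, ERR=14981/128
(0,3): OLD=473507/2048 → NEW=255, ERR=-48733/2048
(0,4): OLD=7687029/32768 → NEW=255, ERR=-668811/32768
(0,5): OLD=14716979/524288 → NEW=0, ERR=14716979/524288
(0,6): OLD=623112549/8388608 → NEW=0, ERR=623112549/8388608
(1,0): OLD=21961/128 → NEW=255, ERR=-10679/128
(1,1): OLD=202559/1024 → NEW=255, ERR=-58561/1024
(1,2): OLD=1122027/32768 → NEW=0, ERR=1122027/32768
(1,3): OLD=15732911/131072 → NEW=0, ERR=15732911/131072
(1,4): OLD=1727314765/8388608 → NEW=255, ERR=-411780275/8388608
(1,5): OLD=14492023837/67108864 → NEW=255, ERR=-2620736483/67108864
(1,6): OLD=51412792851/1073741824 → NEW=0, ERR=51412792851/1073741824
(2,0): OLD=-602843/16384 → NEW=0, ERR=-602843/16384
(2,1): OLD=86107431/524288 → NEW=255, ERR=-47586009/524288
(2,2): OLD=854995893/8388608 → NEW=0, ERR=854995893/8388608
(2,3): OLD=20672065741/67108864 → NEW=255, ERR=3559305421/67108864
(2,4): OLD=48341898749/536870912 → NEW=0, ERR=48341898749/536870912
(2,5): OLD=3368976844191/17179869184 → NEW=255, ERR=-1011889797729/17179869184
(2,6): OLD=57931537459785/274877906944 → NEW=255, ERR=-12162328810935/274877906944
(3,0): OLD=1195239061/8388608 → NEW=255, ERR=-943855979/8388608
(3,1): OLD=12094465969/67108864 → NEW=255, ERR=-5018294351/67108864
(3,2): OLD=42094659587/536870912 → NEW=0, ERR=42094659587/536870912
(3,3): OLD=257979314645/2147483648 → NEW=0, ERR=257979314645/2147483648
(3,4): OLD=85752877974165/274877906944 → NEW=255, ERR=15659011703445/274877906944
(3,5): OLD=259151633049167/2199023255552 → NEW=0, ERR=259151633049167/2199023255552
(3,6): OLD=9536742569850641/35184372088832 → NEW=255, ERR=564727687198481/35184372088832
(4,0): OLD=-18449383845/1073741824 → NEW=0, ERR=-18449383845/1073741824
(4,1): OLD=3346356639327/17179869184 → NEW=255, ERR=-1034510002593/17179869184
(4,2): OLD=4675273620337/274877906944 → NEW=0, ERR=4675273620337/274877906944
(4,3): OLD=520209681744171/2199023255552 → NEW=255, ERR=-40541248421589/2199023255552
Target (4,3): original=176, with diffused error = 520209681744171/2199023255552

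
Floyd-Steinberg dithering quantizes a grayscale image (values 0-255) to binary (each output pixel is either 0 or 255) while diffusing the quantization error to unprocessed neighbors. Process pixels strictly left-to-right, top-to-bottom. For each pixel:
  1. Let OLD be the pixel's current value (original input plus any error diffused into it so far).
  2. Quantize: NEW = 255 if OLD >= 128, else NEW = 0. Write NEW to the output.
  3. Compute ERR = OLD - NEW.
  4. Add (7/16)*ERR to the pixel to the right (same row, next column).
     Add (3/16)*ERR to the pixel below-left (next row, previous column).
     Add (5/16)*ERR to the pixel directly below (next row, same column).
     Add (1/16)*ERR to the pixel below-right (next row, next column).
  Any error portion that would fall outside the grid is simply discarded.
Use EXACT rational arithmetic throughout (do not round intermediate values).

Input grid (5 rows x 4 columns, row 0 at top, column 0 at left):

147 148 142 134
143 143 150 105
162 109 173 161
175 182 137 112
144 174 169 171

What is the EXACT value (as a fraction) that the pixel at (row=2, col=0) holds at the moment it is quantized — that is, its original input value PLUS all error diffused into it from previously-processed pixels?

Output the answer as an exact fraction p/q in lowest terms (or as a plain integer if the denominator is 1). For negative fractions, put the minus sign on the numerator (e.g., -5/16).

Answer: 1154885/8192

Derivation:
(0,0): OLD=147 → NEW=255, ERR=-108
(0,1): OLD=403/4 → NEW=0, ERR=403/4
(0,2): OLD=11909/64 → NEW=255, ERR=-4411/64
(0,3): OLD=106339/1024 → NEW=0, ERR=106339/1024
(1,0): OLD=8201/64 → NEW=255, ERR=-8119/64
(1,1): OLD=50847/512 → NEW=0, ERR=50847/512
(1,2): OLD=3238763/16384 → NEW=255, ERR=-939157/16384
(1,3): OLD=28328925/262144 → NEW=0, ERR=28328925/262144
(2,0): OLD=1154885/8192 → NEW=255, ERR=-934075/8192
Target (2,0): original=162, with diffused error = 1154885/8192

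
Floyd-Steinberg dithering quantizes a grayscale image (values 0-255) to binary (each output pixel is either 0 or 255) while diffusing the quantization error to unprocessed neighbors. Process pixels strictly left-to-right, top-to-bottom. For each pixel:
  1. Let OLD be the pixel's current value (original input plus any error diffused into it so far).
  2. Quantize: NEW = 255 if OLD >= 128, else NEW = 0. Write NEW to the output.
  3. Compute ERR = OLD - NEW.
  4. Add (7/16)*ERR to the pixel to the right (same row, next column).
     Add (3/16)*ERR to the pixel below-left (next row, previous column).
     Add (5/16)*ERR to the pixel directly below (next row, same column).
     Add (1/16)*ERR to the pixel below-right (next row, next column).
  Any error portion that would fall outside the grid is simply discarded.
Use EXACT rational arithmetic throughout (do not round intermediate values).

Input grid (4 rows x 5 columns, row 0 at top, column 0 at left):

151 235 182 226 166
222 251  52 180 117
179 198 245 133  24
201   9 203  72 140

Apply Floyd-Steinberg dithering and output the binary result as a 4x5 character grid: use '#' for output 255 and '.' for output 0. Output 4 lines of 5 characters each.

(0,0): OLD=151 → NEW=255, ERR=-104
(0,1): OLD=379/2 → NEW=255, ERR=-131/2
(0,2): OLD=4907/32 → NEW=255, ERR=-3253/32
(0,3): OLD=92941/512 → NEW=255, ERR=-37619/512
(0,4): OLD=1096539/8192 → NEW=255, ERR=-992421/8192
(1,0): OLD=5671/32 → NEW=255, ERR=-2489/32
(1,1): OLD=43761/256 → NEW=255, ERR=-21519/256
(1,2): OLD=-281915/8192 → NEW=0, ERR=-281915/8192
(1,3): OLD=3700001/32768 → NEW=0, ERR=3700001/32768
(1,4): OLD=64985667/524288 → NEW=0, ERR=64985667/524288
(2,0): OLD=569067/4096 → NEW=255, ERR=-475413/4096
(2,1): OLD=14370505/131072 → NEW=0, ERR=14370505/131072
(2,2): OLD=625224859/2097152 → NEW=255, ERR=90451099/2097152
(2,3): OLD=6987555233/33554432 → NEW=255, ERR=-1568824927/33554432
(2,4): OLD=26487341863/536870912 → NEW=0, ERR=26487341863/536870912
(3,0): OLD=388572987/2097152 → NEW=255, ERR=-146200773/2097152
(3,1): OLD=228083359/16777216 → NEW=0, ERR=228083359/16777216
(3,2): OLD=118386424581/536870912 → NEW=255, ERR=-18515657979/536870912
(3,3): OLD=58247149693/1073741824 → NEW=0, ERR=58247149693/1073741824
(3,4): OLD=3027582754577/17179869184 → NEW=255, ERR=-1353283887343/17179869184
Row 0: #####
Row 1: ##...
Row 2: #.##.
Row 3: #.#.#

Answer: #####
##...
#.##.
#.#.#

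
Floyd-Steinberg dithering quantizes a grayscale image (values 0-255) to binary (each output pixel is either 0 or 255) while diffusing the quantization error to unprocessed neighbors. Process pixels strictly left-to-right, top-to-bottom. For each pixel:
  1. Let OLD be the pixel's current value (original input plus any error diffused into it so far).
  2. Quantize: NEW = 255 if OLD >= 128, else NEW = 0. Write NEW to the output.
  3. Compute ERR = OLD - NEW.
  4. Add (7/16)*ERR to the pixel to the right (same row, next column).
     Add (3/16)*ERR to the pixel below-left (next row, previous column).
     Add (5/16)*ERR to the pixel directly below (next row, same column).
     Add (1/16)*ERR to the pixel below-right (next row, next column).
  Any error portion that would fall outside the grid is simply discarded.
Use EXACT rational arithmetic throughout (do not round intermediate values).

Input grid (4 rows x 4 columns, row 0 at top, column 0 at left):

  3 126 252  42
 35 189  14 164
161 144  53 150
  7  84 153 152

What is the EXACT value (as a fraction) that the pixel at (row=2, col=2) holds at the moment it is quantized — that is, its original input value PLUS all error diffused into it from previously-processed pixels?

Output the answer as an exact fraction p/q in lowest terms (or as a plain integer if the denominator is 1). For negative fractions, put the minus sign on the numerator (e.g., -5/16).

(0,0): OLD=3 → NEW=0, ERR=3
(0,1): OLD=2037/16 → NEW=0, ERR=2037/16
(0,2): OLD=78771/256 → NEW=255, ERR=13491/256
(0,3): OLD=266469/4096 → NEW=0, ERR=266469/4096
(1,0): OLD=15311/256 → NEW=0, ERR=15311/256
(1,1): OLD=542761/2048 → NEW=255, ERR=20521/2048
(1,2): OLD=3604957/65536 → NEW=0, ERR=3604957/65536
(1,3): OLD=221972379/1048576 → NEW=255, ERR=-45414501/1048576
(2,0): OLD=5949651/32768 → NEW=255, ERR=-2406189/32768
(2,1): OLD=135326145/1048576 → NEW=255, ERR=-132060735/1048576
(2,2): OLD=15928389/2097152 → NEW=0, ERR=15928389/2097152
Target (2,2): original=53, with diffused error = 15928389/2097152

Answer: 15928389/2097152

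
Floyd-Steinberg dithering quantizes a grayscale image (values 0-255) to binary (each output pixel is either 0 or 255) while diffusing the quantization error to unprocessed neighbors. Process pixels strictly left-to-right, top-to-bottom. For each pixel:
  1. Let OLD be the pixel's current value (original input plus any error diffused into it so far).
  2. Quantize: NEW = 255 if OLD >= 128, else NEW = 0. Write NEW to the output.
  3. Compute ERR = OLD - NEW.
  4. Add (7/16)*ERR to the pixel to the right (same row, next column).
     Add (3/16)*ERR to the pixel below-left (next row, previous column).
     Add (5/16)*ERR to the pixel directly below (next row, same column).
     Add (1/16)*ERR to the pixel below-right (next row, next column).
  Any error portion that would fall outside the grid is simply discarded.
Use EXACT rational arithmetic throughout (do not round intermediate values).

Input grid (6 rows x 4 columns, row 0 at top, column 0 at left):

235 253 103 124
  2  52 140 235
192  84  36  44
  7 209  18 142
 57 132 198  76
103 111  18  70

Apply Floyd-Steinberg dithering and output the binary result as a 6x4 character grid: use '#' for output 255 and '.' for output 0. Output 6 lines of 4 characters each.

(0,0): OLD=235 → NEW=255, ERR=-20
(0,1): OLD=977/4 → NEW=255, ERR=-43/4
(0,2): OLD=6291/64 → NEW=0, ERR=6291/64
(0,3): OLD=171013/1024 → NEW=255, ERR=-90107/1024
(1,0): OLD=-401/64 → NEW=0, ERR=-401/64
(1,1): OLD=32297/512 → NEW=0, ERR=32297/512
(1,2): OLD=2967869/16384 → NEW=255, ERR=-1210051/16384
(1,3): OLD=47535419/262144 → NEW=255, ERR=-19311301/262144
(2,0): OLD=1653715/8192 → NEW=255, ERR=-435245/8192
(2,1): OLD=17361377/262144 → NEW=0, ERR=17361377/262144
(2,2): OLD=16790333/524288 → NEW=0, ERR=16790333/524288
(2,3): OLD=254796441/8388608 → NEW=0, ERR=254796441/8388608
(3,0): OLD=11805059/4194304 → NEW=0, ERR=11805059/4194304
(3,1): OLD=15677420701/67108864 → NEW=255, ERR=-1435339619/67108864
(3,2): OLD=30585415715/1073741824 → NEW=0, ERR=30585415715/1073741824
(3,3): OLD=2851095658357/17179869184 → NEW=255, ERR=-1529770983563/17179869184
(4,0): OLD=57841669831/1073741824 → NEW=0, ERR=57841669831/1073741824
(4,1): OLD=1326292796917/8589934592 → NEW=255, ERR=-864140524043/8589934592
(4,2): OLD=39817931602357/274877906944 → NEW=255, ERR=-30275934668363/274877906944
(4,3): OLD=7768179903363/4398046511104 → NEW=0, ERR=7768179903363/4398046511104
(5,0): OLD=13877457428727/137438953472 → NEW=0, ERR=13877457428727/137438953472
(5,1): OLD=468184746359489/4398046511104 → NEW=0, ERR=468184746359489/4398046511104
(5,2): OLD=53210013676419/2199023255552 → NEW=0, ERR=53210013676419/2199023255552
(5,3): OLD=5225178228729353/70368744177664 → NEW=0, ERR=5225178228729353/70368744177664
Row 0: ##.#
Row 1: ..##
Row 2: #...
Row 3: .#.#
Row 4: .##.
Row 5: ....

Answer: ##.#
..##
#...
.#.#
.##.
....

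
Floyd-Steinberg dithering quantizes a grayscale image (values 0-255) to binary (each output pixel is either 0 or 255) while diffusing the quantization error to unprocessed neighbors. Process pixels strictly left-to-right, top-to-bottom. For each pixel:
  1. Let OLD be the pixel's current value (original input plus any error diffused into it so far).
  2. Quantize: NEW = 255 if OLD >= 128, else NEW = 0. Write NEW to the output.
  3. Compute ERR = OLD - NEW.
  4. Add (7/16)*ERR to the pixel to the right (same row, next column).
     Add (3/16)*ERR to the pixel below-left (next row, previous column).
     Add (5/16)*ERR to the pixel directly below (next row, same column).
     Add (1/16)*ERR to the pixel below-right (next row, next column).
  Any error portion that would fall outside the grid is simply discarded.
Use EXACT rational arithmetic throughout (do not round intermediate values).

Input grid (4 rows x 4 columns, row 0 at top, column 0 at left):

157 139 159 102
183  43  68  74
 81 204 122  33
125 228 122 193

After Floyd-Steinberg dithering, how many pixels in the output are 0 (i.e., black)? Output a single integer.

Answer: 7

Derivation:
(0,0): OLD=157 → NEW=255, ERR=-98
(0,1): OLD=769/8 → NEW=0, ERR=769/8
(0,2): OLD=25735/128 → NEW=255, ERR=-6905/128
(0,3): OLD=160561/2048 → NEW=0, ERR=160561/2048
(1,0): OLD=21811/128 → NEW=255, ERR=-10829/128
(1,1): OLD=20261/1024 → NEW=0, ERR=20261/1024
(1,2): OLD=2638025/32768 → NEW=0, ERR=2638025/32768
(1,3): OLD=68340687/524288 → NEW=255, ERR=-65352753/524288
(2,0): OLD=954727/16384 → NEW=0, ERR=954727/16384
(2,1): OLD=128704541/524288 → NEW=255, ERR=-4988899/524288
(2,2): OLD=126730657/1048576 → NEW=0, ERR=126730657/1048576
(2,3): OLD=871651997/16777216 → NEW=0, ERR=871651997/16777216
(3,0): OLD=1186365623/8388608 → NEW=255, ERR=-952729417/8388608
(3,1): OLD=27063780137/134217728 → NEW=255, ERR=-7161740503/134217728
(3,2): OLD=312610931799/2147483648 → NEW=255, ERR=-234997398441/2147483648
(3,3): OLD=5803849379553/34359738368 → NEW=255, ERR=-2957883904287/34359738368
Output grid:
  Row 0: #.#.  (2 black, running=2)
  Row 1: #..#  (2 black, running=4)
  Row 2: .#..  (3 black, running=7)
  Row 3: ####  (0 black, running=7)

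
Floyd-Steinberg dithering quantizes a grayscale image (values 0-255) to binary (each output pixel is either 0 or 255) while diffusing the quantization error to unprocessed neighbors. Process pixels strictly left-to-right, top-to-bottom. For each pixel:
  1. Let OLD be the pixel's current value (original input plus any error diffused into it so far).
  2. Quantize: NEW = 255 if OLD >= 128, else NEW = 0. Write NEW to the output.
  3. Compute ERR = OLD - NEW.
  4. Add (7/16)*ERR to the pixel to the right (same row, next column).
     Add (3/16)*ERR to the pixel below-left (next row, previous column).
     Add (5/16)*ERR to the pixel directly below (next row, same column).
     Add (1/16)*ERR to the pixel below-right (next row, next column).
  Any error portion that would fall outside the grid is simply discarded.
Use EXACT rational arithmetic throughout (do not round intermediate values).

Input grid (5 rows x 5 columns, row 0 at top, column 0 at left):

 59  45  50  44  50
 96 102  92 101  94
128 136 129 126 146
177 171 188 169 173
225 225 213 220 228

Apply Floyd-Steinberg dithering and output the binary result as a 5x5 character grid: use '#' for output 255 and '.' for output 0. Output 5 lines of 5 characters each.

(0,0): OLD=59 → NEW=0, ERR=59
(0,1): OLD=1133/16 → NEW=0, ERR=1133/16
(0,2): OLD=20731/256 → NEW=0, ERR=20731/256
(0,3): OLD=325341/4096 → NEW=0, ERR=325341/4096
(0,4): OLD=5554187/65536 → NEW=0, ERR=5554187/65536
(1,0): OLD=32695/256 → NEW=0, ERR=32695/256
(1,1): OLD=407297/2048 → NEW=255, ERR=-114943/2048
(1,2): OLD=7344661/65536 → NEW=0, ERR=7344661/65536
(1,3): OLD=51328945/262144 → NEW=255, ERR=-15517775/262144
(1,4): OLD=417545715/4194304 → NEW=0, ERR=417545715/4194304
(2,0): OLD=5157275/32768 → NEW=255, ERR=-3198565/32768
(2,1): OLD=109839449/1048576 → NEW=0, ERR=109839449/1048576
(2,2): OLD=3275645771/16777216 → NEW=255, ERR=-1002544309/16777216
(2,3): OLD=28730151089/268435456 → NEW=0, ERR=28730151089/268435456
(2,4): OLD=945900710039/4294967296 → NEW=255, ERR=-149315950441/4294967296
(3,0): OLD=2787315179/16777216 → NEW=255, ERR=-1490874901/16777216
(3,1): OLD=19804098191/134217728 → NEW=255, ERR=-14421422449/134217728
(3,2): OLD=639659744853/4294967296 → NEW=255, ERR=-455556915627/4294967296
(3,3): OLD=1252313256461/8589934592 → NEW=255, ERR=-938120064499/8589934592
(3,4): OLD=16636303829601/137438953472 → NEW=0, ERR=16636303829601/137438953472
(4,0): OLD=380284557413/2147483648 → NEW=255, ERR=-167323772827/2147483648
(4,1): OLD=9063587132645/68719476736 → NEW=255, ERR=-8459879435035/68719476736
(4,2): OLD=108633617579019/1099511627776 → NEW=0, ERR=108633617579019/1099511627776
(4,3): OLD=4312968133055205/17592186044416 → NEW=255, ERR=-173039308270875/17592186044416
(4,4): OLD=71690984090984131/281474976710656 → NEW=255, ERR=-85134970233149/281474976710656
Row 0: .....
Row 1: .#.#.
Row 2: #.#.#
Row 3: ####.
Row 4: ##.##

Answer: .....
.#.#.
#.#.#
####.
##.##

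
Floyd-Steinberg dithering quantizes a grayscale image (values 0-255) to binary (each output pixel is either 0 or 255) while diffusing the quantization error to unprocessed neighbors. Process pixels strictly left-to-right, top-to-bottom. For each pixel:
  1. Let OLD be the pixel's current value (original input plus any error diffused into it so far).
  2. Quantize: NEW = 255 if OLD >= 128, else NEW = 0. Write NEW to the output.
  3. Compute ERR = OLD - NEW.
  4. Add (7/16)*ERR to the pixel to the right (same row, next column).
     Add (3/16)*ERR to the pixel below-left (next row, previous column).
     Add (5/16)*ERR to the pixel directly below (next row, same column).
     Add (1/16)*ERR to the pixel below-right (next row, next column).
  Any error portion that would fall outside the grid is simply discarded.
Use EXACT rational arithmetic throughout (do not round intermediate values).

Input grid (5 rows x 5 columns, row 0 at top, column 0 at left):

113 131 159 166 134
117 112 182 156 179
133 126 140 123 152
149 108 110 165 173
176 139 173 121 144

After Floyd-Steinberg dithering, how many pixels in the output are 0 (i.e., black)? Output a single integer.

(0,0): OLD=113 → NEW=0, ERR=113
(0,1): OLD=2887/16 → NEW=255, ERR=-1193/16
(0,2): OLD=32353/256 → NEW=0, ERR=32353/256
(0,3): OLD=906407/4096 → NEW=255, ERR=-138073/4096
(0,4): OLD=7815313/65536 → NEW=0, ERR=7815313/65536
(1,0): OLD=35413/256 → NEW=255, ERR=-29867/256
(1,1): OLD=140115/2048 → NEW=0, ERR=140115/2048
(1,2): OLD=15757775/65536 → NEW=255, ERR=-953905/65536
(1,3): OLD=44395747/262144 → NEW=255, ERR=-22450973/262144
(1,4): OLD=741093193/4194304 → NEW=255, ERR=-328454327/4194304
(2,0): OLD=3583809/32768 → NEW=0, ERR=3583809/32768
(2,1): OLD=194204635/1048576 → NEW=255, ERR=-73182245/1048576
(2,2): OLD=1562549329/16777216 → NEW=0, ERR=1562549329/16777216
(2,3): OLD=32585443427/268435456 → NEW=0, ERR=32585443427/268435456
(2,4): OLD=752837951989/4294967296 → NEW=255, ERR=-342378708491/4294967296
(3,0): OLD=2853667889/16777216 → NEW=255, ERR=-1424522191/16777216
(3,1): OLD=9843676253/134217728 → NEW=0, ERR=9843676253/134217728
(3,2): OLD=814283491983/4294967296 → NEW=255, ERR=-280933168497/4294967296
(3,3): OLD=1418986682359/8589934592 → NEW=255, ERR=-771446638601/8589934592
(3,4): OLD=15995759585203/137438953472 → NEW=0, ERR=15995759585203/137438953472
(4,0): OLD=350507263167/2147483648 → NEW=255, ERR=-197101067073/2147483648
(4,1): OLD=7160103341375/68719476736 → NEW=0, ERR=7160103341375/68719476736
(4,2): OLD=204386824430225/1099511627776 → NEW=255, ERR=-75988640652655/1099511627776
(4,3): OLD=1414987517010751/17592186044416 → NEW=0, ERR=1414987517010751/17592186044416
(4,4): OLD=59094672684084793/281474976710656 → NEW=255, ERR=-12681446377132487/281474976710656
Output grid:
  Row 0: .#.#.  (3 black, running=3)
  Row 1: #.###  (1 black, running=4)
  Row 2: .#..#  (3 black, running=7)
  Row 3: #.##.  (2 black, running=9)
  Row 4: #.#.#  (2 black, running=11)

Answer: 11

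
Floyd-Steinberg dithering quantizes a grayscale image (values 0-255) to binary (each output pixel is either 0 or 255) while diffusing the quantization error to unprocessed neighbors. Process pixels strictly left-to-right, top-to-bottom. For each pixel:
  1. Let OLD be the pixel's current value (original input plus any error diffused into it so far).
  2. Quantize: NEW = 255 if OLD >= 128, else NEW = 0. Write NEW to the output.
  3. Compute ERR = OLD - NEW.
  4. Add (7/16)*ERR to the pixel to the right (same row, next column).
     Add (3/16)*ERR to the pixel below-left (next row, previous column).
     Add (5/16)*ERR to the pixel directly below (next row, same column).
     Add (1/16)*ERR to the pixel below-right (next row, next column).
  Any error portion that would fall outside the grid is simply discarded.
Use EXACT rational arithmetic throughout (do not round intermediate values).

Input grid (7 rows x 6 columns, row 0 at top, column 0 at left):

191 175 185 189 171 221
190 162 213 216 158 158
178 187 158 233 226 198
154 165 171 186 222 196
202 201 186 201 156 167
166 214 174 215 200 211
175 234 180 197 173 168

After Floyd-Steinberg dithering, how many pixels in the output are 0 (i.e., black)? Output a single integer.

Answer: 11

Derivation:
(0,0): OLD=191 → NEW=255, ERR=-64
(0,1): OLD=147 → NEW=255, ERR=-108
(0,2): OLD=551/4 → NEW=255, ERR=-469/4
(0,3): OLD=8813/64 → NEW=255, ERR=-7507/64
(0,4): OLD=122555/1024 → NEW=0, ERR=122555/1024
(0,5): OLD=4478749/16384 → NEW=255, ERR=300829/16384
(1,0): OLD=599/4 → NEW=255, ERR=-421/4
(1,1): OLD=1799/32 → NEW=0, ERR=1799/32
(1,2): OLD=176345/1024 → NEW=255, ERR=-84775/1024
(1,3): OLD=162035/1024 → NEW=255, ERR=-99085/1024
(1,4): OLD=39106327/262144 → NEW=255, ERR=-27740393/262144
(1,5): OLD=523957681/4194304 → NEW=0, ERR=523957681/4194304
(2,0): OLD=79693/512 → NEW=255, ERR=-50867/512
(2,1): OLD=2277409/16384 → NEW=255, ERR=-1900511/16384
(2,2): OLD=17498183/262144 → NEW=0, ERR=17498183/262144
(2,3): OLD=434003867/2097152 → NEW=255, ERR=-100769893/2097152
(2,4): OLD=12702614205/67108864 → NEW=255, ERR=-4410146115/67108864
(2,5): OLD=216544932219/1073741824 → NEW=255, ERR=-57259232901/1073741824
(3,0): OLD=26529923/262144 → NEW=0, ERR=26529923/262144
(3,1): OLD=376089693/2097152 → NEW=255, ERR=-158684067/2097152
(3,2): OLD=1195342909/8388608 → NEW=255, ERR=-943752131/8388608
(3,3): OLD=121991773551/1073741824 → NEW=0, ERR=121991773551/1073741824
(3,4): OLD=2045844900293/8589934592 → NEW=255, ERR=-144588420667/8589934592
(3,5): OLD=23071047917083/137438953472 → NEW=255, ERR=-11975885218277/137438953472
(4,0): OLD=7363139983/33554432 → NEW=255, ERR=-1193240177/33554432
(4,1): OLD=78934451285/536870912 → NEW=255, ERR=-57967631275/536870912
(4,2): OLD=2064636544883/17179869184 → NEW=0, ERR=2064636544883/17179869184
(4,3): OLD=76661922105715/274877906944 → NEW=255, ERR=6568055834995/274877906944
(4,4): OLD=668312081989863/4398046511104 → NEW=255, ERR=-453189778341657/4398046511104
(4,5): OLD=6589080922972465/70368744177664 → NEW=0, ERR=6589080922972465/70368744177664
(5,0): OLD=1156567034287/8589934592 → NEW=255, ERR=-1033866286673/8589934592
(5,1): OLD=40657893732619/274877906944 → NEW=255, ERR=-29435972538101/274877906944
(5,2): OLD=357201974524107/2199023255552 → NEW=255, ERR=-203548955641653/2199023255552
(5,3): OLD=11974016706479295/70368744177664 → NEW=255, ERR=-5970013058825025/70368744177664
(5,4): OLD=42145843188023295/281474976710656 → NEW=255, ERR=-29630275873193985/281474976710656
(5,5): OLD=845625062908400013/4503599627370496 → NEW=255, ERR=-302792842071076467/4503599627370496
(6,0): OLD=515931615961217/4398046511104 → NEW=0, ERR=515931615961217/4398046511104
(6,1): OLD=15972296373627321/70368744177664 → NEW=255, ERR=-1971733391676999/70368744177664
(6,2): OLD=32711592110259979/281474976710656 → NEW=0, ERR=32711592110259979/281474976710656
(6,3): OLD=440922458122796763/2251799813685248 → NEW=255, ERR=-133286494366941477/2251799813685248
(6,4): OLD=6939071415590802449/72057594037927936 → NEW=0, ERR=6939071415590802449/72057594037927936
(6,5): OLD=210455534693862131591/1152921504606846976 → NEW=255, ERR=-83539448980883847289/1152921504606846976
Output grid:
  Row 0: ####.#  (1 black, running=1)
  Row 1: #.###.  (2 black, running=3)
  Row 2: ##.###  (1 black, running=4)
  Row 3: .##.##  (2 black, running=6)
  Row 4: ##.##.  (2 black, running=8)
  Row 5: ######  (0 black, running=8)
  Row 6: .#.#.#  (3 black, running=11)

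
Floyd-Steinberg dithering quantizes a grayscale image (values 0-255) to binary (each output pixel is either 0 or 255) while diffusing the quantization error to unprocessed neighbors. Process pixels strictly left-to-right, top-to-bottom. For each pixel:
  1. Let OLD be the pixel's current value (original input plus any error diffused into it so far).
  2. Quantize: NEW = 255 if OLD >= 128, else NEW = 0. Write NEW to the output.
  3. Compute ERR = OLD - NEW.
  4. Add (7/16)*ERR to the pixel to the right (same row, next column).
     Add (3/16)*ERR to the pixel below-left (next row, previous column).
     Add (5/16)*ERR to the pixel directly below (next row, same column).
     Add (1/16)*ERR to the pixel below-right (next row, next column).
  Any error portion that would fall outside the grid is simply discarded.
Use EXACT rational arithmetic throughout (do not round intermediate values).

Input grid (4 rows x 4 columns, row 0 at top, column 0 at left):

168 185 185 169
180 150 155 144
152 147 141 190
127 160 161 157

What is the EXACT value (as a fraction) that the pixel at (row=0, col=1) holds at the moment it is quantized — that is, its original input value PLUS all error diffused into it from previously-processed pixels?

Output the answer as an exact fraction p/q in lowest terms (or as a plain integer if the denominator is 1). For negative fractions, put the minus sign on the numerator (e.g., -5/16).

(0,0): OLD=168 → NEW=255, ERR=-87
(0,1): OLD=2351/16 → NEW=255, ERR=-1729/16
Target (0,1): original=185, with diffused error = 2351/16

Answer: 2351/16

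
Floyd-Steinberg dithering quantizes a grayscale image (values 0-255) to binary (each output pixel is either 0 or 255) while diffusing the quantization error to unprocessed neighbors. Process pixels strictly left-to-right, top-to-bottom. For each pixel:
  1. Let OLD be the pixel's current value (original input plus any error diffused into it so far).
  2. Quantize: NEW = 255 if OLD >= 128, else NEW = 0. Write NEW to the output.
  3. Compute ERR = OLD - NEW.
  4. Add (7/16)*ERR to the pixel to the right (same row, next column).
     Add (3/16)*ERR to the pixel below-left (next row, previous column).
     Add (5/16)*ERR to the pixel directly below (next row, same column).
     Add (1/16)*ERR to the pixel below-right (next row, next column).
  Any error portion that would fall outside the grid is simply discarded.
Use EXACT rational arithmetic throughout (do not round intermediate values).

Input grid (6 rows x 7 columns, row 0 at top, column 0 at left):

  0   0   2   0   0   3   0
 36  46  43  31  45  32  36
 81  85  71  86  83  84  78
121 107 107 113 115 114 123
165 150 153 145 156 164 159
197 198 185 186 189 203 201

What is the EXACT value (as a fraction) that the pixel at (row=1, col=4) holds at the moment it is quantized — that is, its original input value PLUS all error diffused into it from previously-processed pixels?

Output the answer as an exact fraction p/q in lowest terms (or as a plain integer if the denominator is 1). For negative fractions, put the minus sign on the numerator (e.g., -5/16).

Answer: 1198003/16384

Derivation:
(0,0): OLD=0 → NEW=0, ERR=0
(0,1): OLD=0 → NEW=0, ERR=0
(0,2): OLD=2 → NEW=0, ERR=2
(0,3): OLD=7/8 → NEW=0, ERR=7/8
(0,4): OLD=49/128 → NEW=0, ERR=49/128
(0,5): OLD=6487/2048 → NEW=0, ERR=6487/2048
(0,6): OLD=45409/32768 → NEW=0, ERR=45409/32768
(1,0): OLD=36 → NEW=0, ERR=36
(1,1): OLD=497/8 → NEW=0, ERR=497/8
(1,2): OLD=2271/32 → NEW=0, ERR=2271/32
(1,3): OLD=128039/2048 → NEW=0, ERR=128039/2048
(1,4): OLD=1198003/16384 → NEW=0, ERR=1198003/16384
Target (1,4): original=45, with diffused error = 1198003/16384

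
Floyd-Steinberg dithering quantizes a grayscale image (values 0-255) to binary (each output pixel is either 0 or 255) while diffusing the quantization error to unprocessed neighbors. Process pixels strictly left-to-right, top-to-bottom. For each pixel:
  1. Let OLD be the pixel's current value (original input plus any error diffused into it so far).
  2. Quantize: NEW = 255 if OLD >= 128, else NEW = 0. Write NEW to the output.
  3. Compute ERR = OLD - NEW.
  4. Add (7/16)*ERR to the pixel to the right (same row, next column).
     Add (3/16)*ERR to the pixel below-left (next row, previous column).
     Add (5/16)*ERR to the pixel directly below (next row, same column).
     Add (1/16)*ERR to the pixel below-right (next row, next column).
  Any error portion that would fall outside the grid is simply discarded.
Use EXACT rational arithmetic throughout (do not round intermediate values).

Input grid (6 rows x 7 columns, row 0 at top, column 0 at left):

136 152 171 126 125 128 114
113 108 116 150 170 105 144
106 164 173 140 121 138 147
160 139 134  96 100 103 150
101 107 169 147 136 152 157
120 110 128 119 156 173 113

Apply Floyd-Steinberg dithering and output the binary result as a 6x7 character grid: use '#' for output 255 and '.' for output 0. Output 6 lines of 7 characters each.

Answer: #.#.#.#
.#.##.#
.##..#.
#.#.#.#
.#.#.#.
#.#.##.

Derivation:
(0,0): OLD=136 → NEW=255, ERR=-119
(0,1): OLD=1599/16 → NEW=0, ERR=1599/16
(0,2): OLD=54969/256 → NEW=255, ERR=-10311/256
(0,3): OLD=443919/4096 → NEW=0, ERR=443919/4096
(0,4): OLD=11299433/65536 → NEW=255, ERR=-5412247/65536
(0,5): OLD=96331999/1048576 → NEW=0, ERR=96331999/1048576
(0,6): OLD=2586926617/16777216 → NEW=255, ERR=-1691263463/16777216
(1,0): OLD=24205/256 → NEW=0, ERR=24205/256
(1,1): OLD=339163/2048 → NEW=255, ERR=-183077/2048
(1,2): OLD=5955319/65536 → NEW=0, ERR=5955319/65536
(1,3): OLD=53902699/262144 → NEW=255, ERR=-12944021/262144
(1,4): OLD=2459353633/16777216 → NEW=255, ERR=-1818836447/16777216
(1,5): OLD=8350551025/134217728 → NEW=0, ERR=8350551025/134217728
(1,6): OLD=312371459839/2147483648 → NEW=255, ERR=-235236870401/2147483648
(2,0): OLD=3892377/32768 → NEW=0, ERR=3892377/32768
(2,1): OLD=221229859/1048576 → NEW=255, ERR=-46157021/1048576
(2,2): OLD=2806721065/16777216 → NEW=255, ERR=-1471469015/16777216
(2,3): OLD=9603323169/134217728 → NEW=0, ERR=9603323169/134217728
(2,4): OLD=136369820017/1073741824 → NEW=0, ERR=136369820017/1073741824
(2,5): OLD=6380343780603/34359738368 → NEW=255, ERR=-2381389503237/34359738368
(2,6): OLD=47463169549197/549755813888 → NEW=0, ERR=47463169549197/549755813888
(3,0): OLD=3168663817/16777216 → NEW=255, ERR=-1109526263/16777216
(3,1): OLD=11715886421/134217728 → NEW=0, ERR=11715886421/134217728
(3,2): OLD=166908561999/1073741824 → NEW=255, ERR=-106895603121/1073741824
(3,3): OLD=400016647417/4294967296 → NEW=0, ERR=400016647417/4294967296
(3,4): OLD=94509967068425/549755813888 → NEW=255, ERR=-45677765473015/549755813888
(3,5): OLD=303976459606827/4398046511104 → NEW=0, ERR=303976459606827/4398046511104
(3,6): OLD=14276855769450933/70368744177664 → NEW=255, ERR=-3667173995853387/70368744177664
(4,0): OLD=207662457191/2147483648 → NEW=0, ERR=207662457191/2147483648
(4,1): OLD=5284007139003/34359738368 → NEW=255, ERR=-3477726144837/34359738368
(4,2): OLD=64061019495637/549755813888 → NEW=0, ERR=64061019495637/549755813888
(4,3): OLD=902849809931959/4398046511104 → NEW=255, ERR=-218652050399561/4398046511104
(4,4): OLD=3767010331110133/35184372088832 → NEW=0, ERR=3767010331110133/35184372088832
(4,5): OLD=231344771276060789/1125899906842624 → NEW=255, ERR=-55759704968808331/1125899906842624
(4,6): OLD=2222386685198089923/18014398509481984 → NEW=0, ERR=2222386685198089923/18014398509481984
(5,0): OLD=72150515807329/549755813888 → NEW=255, ERR=-68037216734111/549755813888
(5,1): OLD=229218135622475/4398046511104 → NEW=0, ERR=229218135622475/4398046511104
(5,2): OLD=6036530943092989/35184372088832 → NEW=255, ERR=-2935483939559171/35184372088832
(5,3): OLD=26548755552645329/281474976710656 → NEW=0, ERR=26548755552645329/281474976710656
(5,4): OLD=3933078936122167387/18014398509481984 → NEW=255, ERR=-660592683795738533/18014398509481984
(5,5): OLD=24687399617646976683/144115188075855872 → NEW=255, ERR=-12061973341696270677/144115188075855872
(5,6): OLD=257884671821189652389/2305843009213693952 → NEW=0, ERR=257884671821189652389/2305843009213693952
Row 0: #.#.#.#
Row 1: .#.##.#
Row 2: .##..#.
Row 3: #.#.#.#
Row 4: .#.#.#.
Row 5: #.#.##.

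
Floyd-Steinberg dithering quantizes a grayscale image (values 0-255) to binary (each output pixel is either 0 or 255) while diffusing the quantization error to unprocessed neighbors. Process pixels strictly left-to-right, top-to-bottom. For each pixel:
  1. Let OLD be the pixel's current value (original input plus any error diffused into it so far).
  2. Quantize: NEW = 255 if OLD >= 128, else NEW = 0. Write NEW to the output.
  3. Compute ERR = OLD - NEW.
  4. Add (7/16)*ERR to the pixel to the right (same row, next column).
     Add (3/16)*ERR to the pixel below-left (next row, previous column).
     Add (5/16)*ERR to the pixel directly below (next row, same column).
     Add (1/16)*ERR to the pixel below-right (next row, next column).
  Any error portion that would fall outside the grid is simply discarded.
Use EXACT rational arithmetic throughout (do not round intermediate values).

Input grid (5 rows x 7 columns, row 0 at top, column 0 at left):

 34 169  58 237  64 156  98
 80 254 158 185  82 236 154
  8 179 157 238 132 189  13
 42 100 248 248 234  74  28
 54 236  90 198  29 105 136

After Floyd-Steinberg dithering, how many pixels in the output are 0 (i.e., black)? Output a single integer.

Answer: 17

Derivation:
(0,0): OLD=34 → NEW=0, ERR=34
(0,1): OLD=1471/8 → NEW=255, ERR=-569/8
(0,2): OLD=3441/128 → NEW=0, ERR=3441/128
(0,3): OLD=509463/2048 → NEW=255, ERR=-12777/2048
(0,4): OLD=2007713/32768 → NEW=0, ERR=2007713/32768
(0,5): OLD=95842919/524288 → NEW=255, ERR=-37850521/524288
(0,6): OLD=557129937/8388608 → NEW=0, ERR=557129937/8388608
(1,0): OLD=9893/128 → NEW=0, ERR=9893/128
(1,1): OLD=279299/1024 → NEW=255, ERR=18179/1024
(1,2): OLD=5523135/32768 → NEW=255, ERR=-2832705/32768
(1,3): OLD=20761555/131072 → NEW=255, ERR=-12661805/131072
(1,4): OLD=377129881/8388608 → NEW=0, ERR=377129881/8388608
(1,5): OLD=16736307817/67108864 → NEW=255, ERR=-376452503/67108864
(1,6): OLD=180161404167/1073741824 → NEW=255, ERR=-93642760953/1073741824
(2,0): OLD=581329/16384 → NEW=0, ERR=581329/16384
(2,1): OLD=98929291/524288 → NEW=255, ERR=-34764149/524288
(2,2): OLD=704412001/8388608 → NEW=0, ERR=704412001/8388608
(2,3): OLD=16614571417/67108864 → NEW=255, ERR=-498188903/67108864
(2,4): OLD=72859796009/536870912 → NEW=255, ERR=-64042286551/536870912
(2,5): OLD=2087631405731/17179869184 → NEW=0, ERR=2087631405731/17179869184
(2,6): OLD=10599039913381/274877906944 → NEW=0, ERR=10599039913381/274877906944
(3,0): OLD=341041729/8388608 → NEW=0, ERR=341041729/8388608
(3,1): OLD=7719404717/67108864 → NEW=0, ERR=7719404717/67108864
(3,2): OLD=171277953815/536870912 → NEW=255, ERR=34375871255/536870912
(3,3): OLD=550990707473/2147483648 → NEW=255, ERR=3382377233/2147483648
(3,4): OLD=60399435359809/274877906944 → NEW=255, ERR=-9694430910911/274877906944
(3,5): OLD=211806203464915/2199023255552 → NEW=0, ERR=211806203464915/2199023255552
(3,6): OLD=3158984259210509/35184372088832 → NEW=0, ERR=3158984259210509/35184372088832
(4,0): OLD=94781941807/1073741824 → NEW=0, ERR=94781941807/1073741824
(4,1): OLD=5585383666275/17179869184 → NEW=255, ERR=1204517024355/17179869184
(4,2): OLD=40728114857389/274877906944 → NEW=255, ERR=-29365751413331/274877906944
(4,3): OLD=327967412042111/2199023255552 → NEW=255, ERR=-232783518123649/2199023255552
(4,4): OLD=-179016454022259/17592186044416 → NEW=0, ERR=-179016454022259/17592186044416
(4,5): OLD=81784076651154253/562949953421312 → NEW=255, ERR=-61768161471280307/562949953421312
(4,6): OLD=1099543097169671723/9007199254740992 → NEW=0, ERR=1099543097169671723/9007199254740992
Output grid:
  Row 0: .#.#.#.  (4 black, running=4)
  Row 1: .###.##  (2 black, running=6)
  Row 2: .#.##..  (4 black, running=10)
  Row 3: ..###..  (4 black, running=14)
  Row 4: .###.#.  (3 black, running=17)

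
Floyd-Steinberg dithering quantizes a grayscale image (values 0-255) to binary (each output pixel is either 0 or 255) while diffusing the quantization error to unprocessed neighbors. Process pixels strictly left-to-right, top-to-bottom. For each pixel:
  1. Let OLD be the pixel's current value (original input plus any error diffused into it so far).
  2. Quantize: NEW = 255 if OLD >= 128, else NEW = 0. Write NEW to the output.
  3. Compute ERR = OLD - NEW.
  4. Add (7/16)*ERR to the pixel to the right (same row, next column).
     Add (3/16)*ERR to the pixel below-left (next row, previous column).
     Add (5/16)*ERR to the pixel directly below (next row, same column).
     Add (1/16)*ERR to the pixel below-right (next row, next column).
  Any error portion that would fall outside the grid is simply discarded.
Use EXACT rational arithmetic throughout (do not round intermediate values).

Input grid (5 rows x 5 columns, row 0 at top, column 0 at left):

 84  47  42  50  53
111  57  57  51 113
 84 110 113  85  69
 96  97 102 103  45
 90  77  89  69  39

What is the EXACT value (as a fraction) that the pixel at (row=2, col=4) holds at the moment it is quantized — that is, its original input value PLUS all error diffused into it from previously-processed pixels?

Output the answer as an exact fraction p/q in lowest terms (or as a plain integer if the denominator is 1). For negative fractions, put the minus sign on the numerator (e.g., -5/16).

(0,0): OLD=84 → NEW=0, ERR=84
(0,1): OLD=335/4 → NEW=0, ERR=335/4
(0,2): OLD=5033/64 → NEW=0, ERR=5033/64
(0,3): OLD=86431/1024 → NEW=0, ERR=86431/1024
(0,4): OLD=1473369/16384 → NEW=0, ERR=1473369/16384
(1,0): OLD=9789/64 → NEW=255, ERR=-6531/64
(1,1): OLD=29963/512 → NEW=0, ERR=29963/512
(1,2): OLD=2101063/16384 → NEW=255, ERR=-2076857/16384
(1,3): OLD=2863595/65536 → NEW=0, ERR=2863595/65536
(1,4): OLD=173533217/1048576 → NEW=255, ERR=-93853663/1048576
(2,0): OLD=516777/8192 → NEW=0, ERR=516777/8192
(2,1): OLD=32962291/262144 → NEW=0, ERR=32962291/262144
(2,2): OLD=588248025/4194304 → NEW=255, ERR=-481299495/4194304
(2,3): OLD=1593588027/67108864 → NEW=0, ERR=1593588027/67108864
(2,4): OLD=58142451165/1073741824 → NEW=0, ERR=58142451165/1073741824
Target (2,4): original=69, with diffused error = 58142451165/1073741824

Answer: 58142451165/1073741824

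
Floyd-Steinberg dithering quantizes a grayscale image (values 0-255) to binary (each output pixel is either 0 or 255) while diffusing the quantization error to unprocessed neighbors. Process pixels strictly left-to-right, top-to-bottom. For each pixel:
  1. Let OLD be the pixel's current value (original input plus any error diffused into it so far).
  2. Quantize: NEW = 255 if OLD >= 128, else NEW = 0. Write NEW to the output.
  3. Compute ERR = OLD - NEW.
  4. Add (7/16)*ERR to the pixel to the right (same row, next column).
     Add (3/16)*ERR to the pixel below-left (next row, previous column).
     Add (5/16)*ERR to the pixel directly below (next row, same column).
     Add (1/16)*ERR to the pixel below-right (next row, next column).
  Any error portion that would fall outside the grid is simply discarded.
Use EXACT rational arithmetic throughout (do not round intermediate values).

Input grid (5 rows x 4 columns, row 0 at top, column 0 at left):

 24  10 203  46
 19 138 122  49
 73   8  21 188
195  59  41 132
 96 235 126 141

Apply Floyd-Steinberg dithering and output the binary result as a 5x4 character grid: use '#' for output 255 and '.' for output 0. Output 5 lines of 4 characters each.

Answer: ..#.
.#..
...#
#..#
.##.

Derivation:
(0,0): OLD=24 → NEW=0, ERR=24
(0,1): OLD=41/2 → NEW=0, ERR=41/2
(0,2): OLD=6783/32 → NEW=255, ERR=-1377/32
(0,3): OLD=13913/512 → NEW=0, ERR=13913/512
(1,0): OLD=971/32 → NEW=0, ERR=971/32
(1,1): OLD=38685/256 → NEW=255, ERR=-26595/256
(1,2): OLD=569169/8192 → NEW=0, ERR=569169/8192
(1,3): OLD=11167239/131072 → NEW=0, ERR=11167239/131072
(2,0): OLD=258063/4096 → NEW=0, ERR=258063/4096
(2,1): OLD=2362341/131072 → NEW=0, ERR=2362341/131072
(2,2): OLD=15749397/262144 → NEW=0, ERR=15749397/262144
(2,3): OLD=1028660729/4194304 → NEW=255, ERR=-40886791/4194304
(3,0): OLD=457321743/2097152 → NEW=255, ERR=-77452017/2097152
(3,1): OLD=2136648433/33554432 → NEW=0, ERR=2136648433/33554432
(3,2): OLD=46671336815/536870912 → NEW=0, ERR=46671336815/536870912
(3,3): OLD=1466657942665/8589934592 → NEW=255, ERR=-723775378295/8589934592
(4,0): OLD=51753391491/536870912 → NEW=0, ERR=51753391491/536870912
(4,1): OLD=1336013269145/4294967296 → NEW=255, ERR=240796608665/4294967296
(4,2): OLD=22797823467945/137438953472 → NEW=255, ERR=-12249109667415/137438953472
(4,3): OLD=178364343321967/2199023255552 → NEW=0, ERR=178364343321967/2199023255552
Row 0: ..#.
Row 1: .#..
Row 2: ...#
Row 3: #..#
Row 4: .##.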